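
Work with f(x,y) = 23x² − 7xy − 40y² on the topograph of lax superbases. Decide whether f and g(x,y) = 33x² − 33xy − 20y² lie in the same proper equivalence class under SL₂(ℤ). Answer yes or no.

D₁ = 3729, D₂ = 3729
river cycle of f (length 30): (23, 39, -24), (-24, 57, 5), (5, 53, -46), (-46, 39, 12), (12, 57, -10), (-10, 43, 47), (47, 51, -6), (-6, 57, 20), (20, 23, -40), (-40, 57, 3), … (20 more)
river cycle of g (length 30): (-20, 33, 33), (33, 33, -20), (-20, 47, 19), (19, 29, -38), (-38, 47, 10), (10, 53, -23), (-23, 39, 24), (24, 57, -5), (-5, 53, 46), (46, 39, -12), … (20 more)
cycles differ ⇒ inequivalent

no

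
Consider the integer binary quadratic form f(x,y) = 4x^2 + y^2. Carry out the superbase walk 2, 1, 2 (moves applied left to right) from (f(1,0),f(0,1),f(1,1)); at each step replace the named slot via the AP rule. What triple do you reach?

start (4,1,5) = (f(1,0),f(0,1),f(1,1))
replace slot 2: 2·(4+5) − 1 = 17 → (4,17,5)
replace slot 1: 2·(17+5) − 4 = 40 → (40,17,5)
replace slot 2: 2·(40+5) − 17 = 73 → (40,73,5)

40,73,5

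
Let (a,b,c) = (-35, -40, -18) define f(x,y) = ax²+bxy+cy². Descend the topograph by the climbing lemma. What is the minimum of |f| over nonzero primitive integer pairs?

translate: b→-30 (≡40 mod 70), so (35,40,18)→(35,-30,13)
flip: (35,-30,13)→(13,30,35)
translate: b→4 (≡30 mod 26), so (13,30,35)→(13,4,18)
reduced (well bottom): (13,4,18) with a≤c, −a<b≤a
well minimum |f| = |-13| = 13 (negative-definite)

13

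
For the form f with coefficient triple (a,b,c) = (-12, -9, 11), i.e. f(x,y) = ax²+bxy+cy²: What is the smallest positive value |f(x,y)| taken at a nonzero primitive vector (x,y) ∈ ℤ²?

descent: ρ → (11,9,-12)  [lands on river]
river: ρ → (-12,15,8)
river: ρ → (8,17,-10)
river: ρ → (-10,23,2)
river: ρ → (2,21,-21)
river: ρ → (-21,21,2)
river: ρ → (2,23,-10)
river: ρ → (-10,17,8)
river: ρ → (8,15,-12)
river: ρ → (-12,9,11)
river: ρ → (11,13,-10)
river: ρ → (-10,7,14)
river: ρ → (14,21,-3)
river: ρ → (-3,21,14)
river: ρ → (14,7,-10)
river: ρ → (-10,13,11)
closes: descent 1, river 16
min |a| on river = 2

2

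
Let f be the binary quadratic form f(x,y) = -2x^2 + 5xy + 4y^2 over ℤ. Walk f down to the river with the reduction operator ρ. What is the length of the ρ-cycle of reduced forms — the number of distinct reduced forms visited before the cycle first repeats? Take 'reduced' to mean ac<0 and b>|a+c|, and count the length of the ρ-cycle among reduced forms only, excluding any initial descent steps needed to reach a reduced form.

D = 57, ⌊√D⌋ = 7
river: ρ → (4,3,-3)
river: ρ → (-3,3,4)
river: ρ → (4,5,-2)
river: ρ → (-2,7,1)
river: ρ → (1,7,-2)
river: ρ → (-2,5,4)
ρ-cycle length = 6 (tail of 0 descent steps not counted)

6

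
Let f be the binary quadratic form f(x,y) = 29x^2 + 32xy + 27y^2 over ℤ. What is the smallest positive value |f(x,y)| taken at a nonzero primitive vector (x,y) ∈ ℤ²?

translate: b→-26 (≡32 mod 58), so (29,32,27)→(29,-26,24)
flip: (29,-26,24)→(24,26,29)
translate: b→-22 (≡26 mod 48), so (24,26,29)→(24,-22,27)
reduced (well bottom): (24,-22,27) with a≤c, −a<b≤a
well minimum = a = 24

24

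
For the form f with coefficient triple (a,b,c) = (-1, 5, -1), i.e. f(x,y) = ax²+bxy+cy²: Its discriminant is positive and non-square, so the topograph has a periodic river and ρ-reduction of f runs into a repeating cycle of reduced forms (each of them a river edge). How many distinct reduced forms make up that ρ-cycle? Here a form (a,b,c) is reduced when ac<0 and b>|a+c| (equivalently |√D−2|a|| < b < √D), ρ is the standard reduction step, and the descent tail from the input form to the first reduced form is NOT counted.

D = 21, ⌊√D⌋ = 4
descent: ρ → (-1,3,3)  [lands on river]
river: ρ → (3,3,-1)
ρ-cycle length = 2 (tail of 1 descent step not counted)

2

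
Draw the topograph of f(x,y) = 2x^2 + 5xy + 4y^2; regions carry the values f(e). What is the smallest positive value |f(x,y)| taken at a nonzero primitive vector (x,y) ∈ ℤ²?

translate: b→1 (≡5 mod 4), so (2,5,4)→(2,1,1)
flip: (2,1,1)→(1,-1,2)
translate: b→1 (≡-1 mod 2), so (1,-1,2)→(1,1,2)
reduced (well bottom): (1,1,2) with a≤c, −a<b≤a
well minimum = a = 1

1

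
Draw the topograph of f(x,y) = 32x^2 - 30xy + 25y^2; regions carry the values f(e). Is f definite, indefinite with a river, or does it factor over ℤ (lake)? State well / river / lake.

D = b²−4ac = (-30)² − 4·32·25 = -2300
D < 0 ⇒ definite ⇒ every region one sign ⇒ single well

well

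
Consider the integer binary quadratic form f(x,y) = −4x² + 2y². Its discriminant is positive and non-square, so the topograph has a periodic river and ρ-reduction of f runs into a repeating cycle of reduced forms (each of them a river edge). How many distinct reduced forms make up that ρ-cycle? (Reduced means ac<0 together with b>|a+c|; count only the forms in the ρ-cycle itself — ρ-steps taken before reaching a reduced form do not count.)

D = 32, ⌊√D⌋ = 5
descent: ρ → (2,4,-2)  [lands on river]
river: ρ → (-2,4,2)
ρ-cycle length = 2 (tail of 1 descent step not counted)

2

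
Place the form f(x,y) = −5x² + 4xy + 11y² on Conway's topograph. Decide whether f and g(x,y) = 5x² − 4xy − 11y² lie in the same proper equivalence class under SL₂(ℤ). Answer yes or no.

D₁ = 236, D₂ = 236
river cycle of f (length 6): (-5, 14, 2), (2, 14, -5), (-5, 6, 10), (10, 14, -1), (-1, 14, 10), (10, 6, -5)
river cycle of g (length 6): (5, 6, -10), (-10, 14, 1), (1, 14, -10), (-10, 6, 5), (5, 14, -2), (-2, 14, 5)
cycles differ ⇒ inequivalent

no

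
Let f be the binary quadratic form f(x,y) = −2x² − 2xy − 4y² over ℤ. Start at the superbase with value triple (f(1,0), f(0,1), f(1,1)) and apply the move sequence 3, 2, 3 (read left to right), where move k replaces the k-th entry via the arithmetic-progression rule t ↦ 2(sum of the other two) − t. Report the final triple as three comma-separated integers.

start (-2,-4,-8) = (f(1,0),f(0,1),f(1,1))
replace slot 3: 2·((-2)+(-4)) − (-8) = -4 → (-2,-4,-4)
replace slot 2: 2·((-2)+(-4)) − (-4) = -8 → (-2,-8,-4)
replace slot 3: 2·((-2)+(-8)) − (-4) = -16 → (-2,-8,-16)

-2,-8,-16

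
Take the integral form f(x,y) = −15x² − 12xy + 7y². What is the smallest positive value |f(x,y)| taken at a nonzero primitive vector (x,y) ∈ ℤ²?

descent: ρ → (7,12,-15)  [lands on river]
river: ρ → (-15,18,4)
river: ρ → (4,22,-5)
river: ρ → (-5,18,12)
river: ρ → (12,6,-11)
river: ρ → (-11,16,7)
closes: descent 1, river 6
min |a| on river = 4

4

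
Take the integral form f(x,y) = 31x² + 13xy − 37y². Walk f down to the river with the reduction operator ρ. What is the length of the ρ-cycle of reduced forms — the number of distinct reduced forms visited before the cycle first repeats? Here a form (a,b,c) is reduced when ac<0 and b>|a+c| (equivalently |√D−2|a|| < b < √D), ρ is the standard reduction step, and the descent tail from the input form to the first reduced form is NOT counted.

D = 4757, ⌊√D⌋ = 68
river: ρ → (-37,61,7)
river: ρ → (7,65,-19)
river: ρ → (-19,49,31)
river: ρ → (31,13,-37)
ρ-cycle length = 4 (tail of 0 descent steps not counted)

4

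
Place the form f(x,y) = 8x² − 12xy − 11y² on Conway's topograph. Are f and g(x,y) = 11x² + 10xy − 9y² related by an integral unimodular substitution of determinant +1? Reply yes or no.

D₁ = 496, D₂ = 496
river cycle of f (length 16): (-11, 12, 8), (8, 20, -3), (-3, 22, 1), (1, 22, -3), (-3, 20, 8), (8, 12, -11), (-11, 10, 9), (9, 8, -12), (-12, 16, 5), (5, 14, -15), … (6 more)
river cycle of g (length 16): (-9, 8, 12), (12, 16, -5), (-5, 14, 15), (15, 16, -4), (-4, 16, 15), (15, 14, -5), (-5, 16, 12), (12, 8, -9), (-9, 10, 11), (11, 12, -8), … (6 more)
cycles differ ⇒ inequivalent

no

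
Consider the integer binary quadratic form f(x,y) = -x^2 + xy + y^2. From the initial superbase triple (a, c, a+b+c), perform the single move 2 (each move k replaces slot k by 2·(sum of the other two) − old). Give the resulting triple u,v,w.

start (-1,1,1) = (f(1,0),f(0,1),f(1,1))
replace slot 2: 2·((-1)+1) − 1 = -1 → (-1,-1,1)

-1,-1,1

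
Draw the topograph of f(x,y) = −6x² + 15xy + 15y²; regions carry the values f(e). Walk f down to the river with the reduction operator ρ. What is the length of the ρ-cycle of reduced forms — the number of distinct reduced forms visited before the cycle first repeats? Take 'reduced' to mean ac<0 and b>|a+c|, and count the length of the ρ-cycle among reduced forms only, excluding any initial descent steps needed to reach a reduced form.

D = 585, ⌊√D⌋ = 24
river: ρ → (15,15,-6)
river: ρ → (-6,21,6)
river: ρ → (6,15,-15)
river: ρ → (-15,15,6)
river: ρ → (6,21,-6)
river: ρ → (-6,15,15)
ρ-cycle length = 6 (tail of 0 descent steps not counted)

6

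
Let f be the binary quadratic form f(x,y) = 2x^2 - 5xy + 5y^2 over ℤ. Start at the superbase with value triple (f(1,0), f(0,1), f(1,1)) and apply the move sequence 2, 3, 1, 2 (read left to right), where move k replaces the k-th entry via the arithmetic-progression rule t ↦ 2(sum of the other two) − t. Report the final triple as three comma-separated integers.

start (2,5,2) = (f(1,0),f(0,1),f(1,1))
replace slot 2: 2·(2+2) − 5 = 3 → (2,3,2)
replace slot 3: 2·(2+3) − 2 = 8 → (2,3,8)
replace slot 1: 2·(3+8) − 2 = 20 → (20,3,8)
replace slot 2: 2·(20+8) − 3 = 53 → (20,53,8)

20,53,8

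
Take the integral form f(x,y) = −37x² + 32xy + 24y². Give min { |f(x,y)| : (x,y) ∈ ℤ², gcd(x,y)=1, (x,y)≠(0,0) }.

river: ρ → (24,64,-5)
river: ρ → (-5,66,11)
river: ρ → (11,66,-5)
river: ρ → (-5,64,24)
river: ρ → (24,32,-37)
river: ρ → (-37,42,19)
river: ρ → (19,34,-45)
river: ρ → (-45,56,8)
river: ρ → (8,56,-45)
river: ρ → (-45,34,19)
river: ρ → (19,42,-37)
river: ρ → (-37,32,24)
closes: descent 0, river 12
min |a| on river = 5

5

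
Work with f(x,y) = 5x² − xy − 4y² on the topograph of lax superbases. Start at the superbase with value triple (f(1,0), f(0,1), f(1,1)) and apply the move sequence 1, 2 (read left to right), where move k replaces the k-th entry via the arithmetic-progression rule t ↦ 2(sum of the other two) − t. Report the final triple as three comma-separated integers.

start (5,-4,0) = (f(1,0),f(0,1),f(1,1))
replace slot 1: 2·((-4)+0) − 5 = -13 → (-13,-4,0)
replace slot 2: 2·((-13)+0) − (-4) = -22 → (-13,-22,0)

-13,-22,0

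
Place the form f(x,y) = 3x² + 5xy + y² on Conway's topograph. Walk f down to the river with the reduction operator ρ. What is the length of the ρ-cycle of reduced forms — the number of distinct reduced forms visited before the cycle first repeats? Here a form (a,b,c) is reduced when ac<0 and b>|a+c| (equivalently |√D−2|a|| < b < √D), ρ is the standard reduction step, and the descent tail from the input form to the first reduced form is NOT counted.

D = 13, ⌊√D⌋ = 3
descent: ρ → (1,3,-1)  [lands on river]
river: ρ → (-1,3,1)
ρ-cycle length = 2 (tail of 1 descent step not counted)

2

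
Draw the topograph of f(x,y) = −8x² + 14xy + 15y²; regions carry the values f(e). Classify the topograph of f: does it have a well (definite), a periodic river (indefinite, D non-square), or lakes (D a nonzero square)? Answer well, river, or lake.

D = b²−4ac = 14² − 4·(-8)·15 = 676
D = 26² is a perfect square ⇒ form factors over ℤ ⇒ lakes

lake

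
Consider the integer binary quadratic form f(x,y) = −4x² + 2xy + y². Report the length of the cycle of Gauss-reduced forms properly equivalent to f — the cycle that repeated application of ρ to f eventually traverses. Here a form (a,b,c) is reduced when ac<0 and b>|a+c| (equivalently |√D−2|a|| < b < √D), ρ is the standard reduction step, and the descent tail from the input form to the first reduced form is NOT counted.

D = 20, ⌊√D⌋ = 4
descent: ρ → (1,4,-1)  [lands on river]
river: ρ → (-1,4,1)
ρ-cycle length = 2 (tail of 1 descent step not counted)

2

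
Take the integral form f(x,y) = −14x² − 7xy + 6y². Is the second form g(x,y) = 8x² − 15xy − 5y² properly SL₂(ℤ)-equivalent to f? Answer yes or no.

D₁ = 385, D₂ = 385
river cycle of f (length 12): (6, 19, -1), (-1, 19, 6), (6, 17, -4), (-4, 15, 10), (10, 5, -9), (-9, 13, 6), (6, 11, -11), (-11, 11, 6), (6, 13, -9), (-9, 5, 10), … (2 more)
river cycle of g (length 10): (-5, 15, 8), (8, 17, -3), (-3, 19, 2), (2, 17, -12), (-12, 7, 7), (7, 7, -12), (-12, 17, 2), (2, 19, -3), (-3, 17, 8), (8, 15, -5)
cycles differ ⇒ inequivalent

no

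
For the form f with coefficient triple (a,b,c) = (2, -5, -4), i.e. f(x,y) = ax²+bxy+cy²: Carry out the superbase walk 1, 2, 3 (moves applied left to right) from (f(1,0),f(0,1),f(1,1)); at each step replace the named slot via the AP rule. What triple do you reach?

start (2,-4,-7) = (f(1,0),f(0,1),f(1,1))
replace slot 1: 2·((-4)+(-7)) − 2 = -24 → (-24,-4,-7)
replace slot 2: 2·((-24)+(-7)) − (-4) = -58 → (-24,-58,-7)
replace slot 3: 2·((-24)+(-58)) − (-7) = -157 → (-24,-58,-157)

-24,-58,-157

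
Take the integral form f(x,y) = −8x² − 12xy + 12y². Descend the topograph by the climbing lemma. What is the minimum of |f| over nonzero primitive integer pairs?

descent: ρ → (12,12,-8)  [lands on river]
river: ρ → (-8,20,4)
river: ρ → (4,20,-8)
river: ρ → (-8,12,12)
closes: descent 1, river 4
min |a| on river = 4

4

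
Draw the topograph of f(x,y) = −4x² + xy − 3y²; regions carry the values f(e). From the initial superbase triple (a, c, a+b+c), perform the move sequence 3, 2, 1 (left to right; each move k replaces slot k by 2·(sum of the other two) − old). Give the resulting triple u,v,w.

start (-4,-3,-6) = (f(1,0),f(0,1),f(1,1))
replace slot 3: 2·((-4)+(-3)) − (-6) = -8 → (-4,-3,-8)
replace slot 2: 2·((-4)+(-8)) − (-3) = -21 → (-4,-21,-8)
replace slot 1: 2·((-21)+(-8)) − (-4) = -54 → (-54,-21,-8)

-54,-21,-8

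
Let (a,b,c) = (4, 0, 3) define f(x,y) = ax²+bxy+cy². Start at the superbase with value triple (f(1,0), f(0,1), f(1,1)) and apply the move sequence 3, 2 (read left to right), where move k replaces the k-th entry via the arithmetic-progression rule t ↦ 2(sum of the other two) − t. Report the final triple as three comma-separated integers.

start (4,3,7) = (f(1,0),f(0,1),f(1,1))
replace slot 3: 2·(4+3) − 7 = 7 → (4,3,7)
replace slot 2: 2·(4+7) − 3 = 19 → (4,19,7)

4,19,7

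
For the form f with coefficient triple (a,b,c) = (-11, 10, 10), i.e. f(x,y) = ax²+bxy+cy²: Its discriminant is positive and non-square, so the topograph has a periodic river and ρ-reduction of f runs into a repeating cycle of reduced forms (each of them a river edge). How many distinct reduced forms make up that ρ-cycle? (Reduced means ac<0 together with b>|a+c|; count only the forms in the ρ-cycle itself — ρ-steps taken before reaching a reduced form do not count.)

D = 540, ⌊√D⌋ = 23
river: ρ → (10,10,-11)
river: ρ → (-11,12,9)
river: ρ → (9,6,-14)
river: ρ → (-14,22,1)
river: ρ → (1,22,-14)
river: ρ → (-14,6,9)
river: ρ → (9,12,-11)
river: ρ → (-11,10,10)
ρ-cycle length = 8 (tail of 0 descent steps not counted)

8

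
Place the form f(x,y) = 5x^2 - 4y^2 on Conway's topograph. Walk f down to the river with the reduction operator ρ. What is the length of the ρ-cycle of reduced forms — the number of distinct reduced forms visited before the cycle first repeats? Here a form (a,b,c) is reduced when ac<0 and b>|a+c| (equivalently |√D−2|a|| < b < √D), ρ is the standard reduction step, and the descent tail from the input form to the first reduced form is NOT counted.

D = 80, ⌊√D⌋ = 8
descent: ρ → (-4,8,1)  [lands on river]
river: ρ → (1,8,-4)
ρ-cycle length = 2 (tail of 1 descent step not counted)

2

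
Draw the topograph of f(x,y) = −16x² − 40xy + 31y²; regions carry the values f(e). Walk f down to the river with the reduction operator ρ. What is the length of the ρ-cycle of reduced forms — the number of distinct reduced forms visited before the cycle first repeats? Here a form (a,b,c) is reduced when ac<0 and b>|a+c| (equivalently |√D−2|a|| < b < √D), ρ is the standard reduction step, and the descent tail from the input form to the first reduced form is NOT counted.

D = 3584, ⌊√D⌋ = 59
descent: ρ → (31,40,-16)  [lands on river]
river: ρ → (-16,56,7)
river: ρ → (7,56,-16)
river: ρ → (-16,40,31)
river: ρ → (31,22,-25)
river: ρ → (-25,28,28)
river: ρ → (28,28,-25)
river: ρ → (-25,22,31)
ρ-cycle length = 8 (tail of 1 descent step not counted)

8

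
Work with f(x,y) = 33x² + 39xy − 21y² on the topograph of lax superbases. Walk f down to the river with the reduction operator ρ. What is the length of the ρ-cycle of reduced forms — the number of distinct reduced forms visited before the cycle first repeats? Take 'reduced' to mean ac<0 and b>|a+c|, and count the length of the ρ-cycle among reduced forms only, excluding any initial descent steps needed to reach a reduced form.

D = 4293, ⌊√D⌋ = 65
river: ρ → (-21,45,27)
river: ρ → (27,63,-3)
river: ρ → (-3,63,27)
river: ρ → (27,45,-21)
river: ρ → (-21,39,33)
river: ρ → (33,27,-27)
river: ρ → (-27,27,33)
river: ρ → (33,39,-21)
ρ-cycle length = 8 (tail of 0 descent steps not counted)

8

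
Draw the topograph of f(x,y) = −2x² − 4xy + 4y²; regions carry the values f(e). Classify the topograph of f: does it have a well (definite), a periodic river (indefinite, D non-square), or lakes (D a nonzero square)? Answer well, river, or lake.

D = b²−4ac = (-4)² − 4·(-2)·4 = 48
D > 0 non-square ⇒ indefinite ⇒ periodic river

river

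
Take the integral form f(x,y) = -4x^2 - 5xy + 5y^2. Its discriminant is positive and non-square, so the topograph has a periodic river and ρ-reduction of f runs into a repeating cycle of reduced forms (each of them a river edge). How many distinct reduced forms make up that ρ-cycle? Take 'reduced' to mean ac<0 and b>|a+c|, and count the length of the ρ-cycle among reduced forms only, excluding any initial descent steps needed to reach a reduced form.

D = 105, ⌊√D⌋ = 10
descent: ρ → (5,5,-4)  [lands on river]
river: ρ → (-4,3,6)
river: ρ → (6,9,-1)
river: ρ → (-1,9,6)
river: ρ → (6,3,-4)
river: ρ → (-4,5,5)
ρ-cycle length = 6 (tail of 1 descent step not counted)

6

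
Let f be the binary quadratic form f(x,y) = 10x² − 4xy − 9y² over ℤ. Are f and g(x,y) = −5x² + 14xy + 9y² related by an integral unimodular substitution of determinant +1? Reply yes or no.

D₁ = 376, D₂ = 376
river cycle of f (length 16): (-9, 4, 10), (10, 16, -3), (-3, 14, 15), (15, 16, -2), (-2, 16, 15), (15, 14, -3), (-3, 16, 10), (10, 4, -9), (-9, 14, 5), (5, 16, -6), … (6 more)
river cycle of g (length 16): (9, 4, -10), (-10, 16, 3), (3, 14, -15), (-15, 16, 2), (2, 16, -15), (-15, 14, 3), (3, 16, -10), (-10, 4, 9), (9, 14, -5), (-5, 16, 6), … (6 more)
cycles differ ⇒ inequivalent

no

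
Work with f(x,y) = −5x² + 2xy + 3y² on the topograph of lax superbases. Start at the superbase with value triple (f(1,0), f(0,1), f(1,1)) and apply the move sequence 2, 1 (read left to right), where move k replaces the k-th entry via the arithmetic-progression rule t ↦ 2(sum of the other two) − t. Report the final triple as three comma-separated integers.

start (-5,3,0) = (f(1,0),f(0,1),f(1,1))
replace slot 2: 2·((-5)+0) − 3 = -13 → (-5,-13,0)
replace slot 1: 2·((-13)+0) − (-5) = -21 → (-21,-13,0)

-21,-13,0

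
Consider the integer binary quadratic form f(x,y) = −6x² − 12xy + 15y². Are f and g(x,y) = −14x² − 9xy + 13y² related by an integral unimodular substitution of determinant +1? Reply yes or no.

D₁ = 504, D₂ = 809
discriminants differ ⇒ not SL₂(ℤ)-equivalent

no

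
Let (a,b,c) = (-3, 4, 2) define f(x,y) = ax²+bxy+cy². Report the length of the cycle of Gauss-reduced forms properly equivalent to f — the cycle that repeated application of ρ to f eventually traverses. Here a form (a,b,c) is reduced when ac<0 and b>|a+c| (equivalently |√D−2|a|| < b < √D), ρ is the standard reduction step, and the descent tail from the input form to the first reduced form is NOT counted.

D = 40, ⌊√D⌋ = 6
river: ρ → (2,4,-3)
river: ρ → (-3,2,3)
river: ρ → (3,4,-2)
river: ρ → (-2,4,3)
river: ρ → (3,2,-3)
river: ρ → (-3,4,2)
ρ-cycle length = 6 (tail of 0 descent steps not counted)

6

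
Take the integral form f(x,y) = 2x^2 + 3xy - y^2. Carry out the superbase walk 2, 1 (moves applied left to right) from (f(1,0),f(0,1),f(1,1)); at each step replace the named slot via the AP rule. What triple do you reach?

start (2,-1,4) = (f(1,0),f(0,1),f(1,1))
replace slot 2: 2·(2+4) − (-1) = 13 → (2,13,4)
replace slot 1: 2·(13+4) − 2 = 32 → (32,13,4)

32,13,4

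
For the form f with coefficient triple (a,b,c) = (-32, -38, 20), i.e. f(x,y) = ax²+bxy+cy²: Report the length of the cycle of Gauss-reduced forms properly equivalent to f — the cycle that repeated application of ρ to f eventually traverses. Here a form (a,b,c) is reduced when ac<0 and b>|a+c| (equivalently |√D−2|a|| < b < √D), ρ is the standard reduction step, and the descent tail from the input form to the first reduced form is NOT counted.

D = 4004, ⌊√D⌋ = 63
descent: ρ → (20,38,-32)  [lands on river]
river: ρ → (-32,26,26)
river: ρ → (26,26,-32)
river: ρ → (-32,38,20)
river: ρ → (20,42,-28)
river: ρ → (-28,14,34)
river: ρ → (34,54,-8)
river: ρ → (-8,58,20)
river: ρ → (20,62,-2)
river: ρ → (-2,62,20)
river: ρ → (20,58,-8)
river: ρ → (-8,54,34)
river: ρ → (34,14,-28)
river: ρ → (-28,42,20)
ρ-cycle length = 14 (tail of 1 descent step not counted)

14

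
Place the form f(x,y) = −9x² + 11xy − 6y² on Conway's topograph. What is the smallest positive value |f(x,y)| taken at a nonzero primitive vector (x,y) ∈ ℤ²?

translate: b→7 (≡-11 mod 18), so (9,-11,6)→(9,7,4)
flip: (9,7,4)→(4,-7,9)
translate: b→1 (≡-7 mod 8), so (4,-7,9)→(4,1,6)
reduced (well bottom): (4,1,6) with a≤c, −a<b≤a
well minimum |f| = |-4| = 4 (negative-definite)

4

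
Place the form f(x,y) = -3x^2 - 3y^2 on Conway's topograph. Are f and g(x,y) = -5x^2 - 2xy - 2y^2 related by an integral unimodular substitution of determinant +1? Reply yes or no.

D₁ = -36, D₂ = -36
f is negative-definite; reduce −f:
−f: reduced (well bottom): (3,0,3) with a≤c, −a<b≤a
flip sign back: reduced form of f is (-3,0,-3)
g is negative-definite; reduce −g:
−g: flip: (5,2,2)→(2,-2,5)
−g: translate: b→2 (≡-2 mod 4), so (2,-2,5)→(2,2,5)
−g: reduced (well bottom): (2,2,5) with a≤c, −a<b≤a
flip sign back: reduced form of g is (-2,-2,-5)
reduced forms (-3, 0, -3) vs (-2, -2, -5) ⇒ inequivalent

no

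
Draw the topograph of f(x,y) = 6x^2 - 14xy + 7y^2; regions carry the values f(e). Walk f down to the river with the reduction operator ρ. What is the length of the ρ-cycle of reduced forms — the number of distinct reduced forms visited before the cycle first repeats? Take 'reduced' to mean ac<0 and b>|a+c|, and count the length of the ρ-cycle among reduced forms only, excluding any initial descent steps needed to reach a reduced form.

D = 28, ⌊√D⌋ = 5
descent: ρ → (7,0,-1)
descent: ρ → (-1,4,3)  [lands on river]
river: ρ → (3,2,-2)
river: ρ → (-2,2,3)
river: ρ → (3,4,-1)
ρ-cycle length = 4 (tail of 2 descent steps not counted)

4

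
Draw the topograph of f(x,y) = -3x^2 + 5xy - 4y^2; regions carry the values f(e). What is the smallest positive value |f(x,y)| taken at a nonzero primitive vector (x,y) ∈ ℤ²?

translate: b→1 (≡-5 mod 6), so (3,-5,4)→(3,1,2)
flip: (3,1,2)→(2,-1,3)
reduced (well bottom): (2,-1,3) with a≤c, −a<b≤a
well minimum |f| = |-2| = 2 (negative-definite)

2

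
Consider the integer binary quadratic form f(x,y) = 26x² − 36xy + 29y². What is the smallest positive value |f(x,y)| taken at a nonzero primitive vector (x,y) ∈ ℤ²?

translate: b→16 (≡-36 mod 52), so (26,-36,29)→(26,16,19)
flip: (26,16,19)→(19,-16,26)
reduced (well bottom): (19,-16,26) with a≤c, −a<b≤a
well minimum = a = 19

19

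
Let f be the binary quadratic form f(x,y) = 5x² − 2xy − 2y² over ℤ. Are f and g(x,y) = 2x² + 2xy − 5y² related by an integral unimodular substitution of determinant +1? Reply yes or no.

D₁ = 44, D₂ = 44
river cycle of f (length 2): (-2, 6, 1), (1, 6, -2)
river cycle of g (length 2): (2, 6, -1), (-1, 6, 2)
cycles differ ⇒ inequivalent

no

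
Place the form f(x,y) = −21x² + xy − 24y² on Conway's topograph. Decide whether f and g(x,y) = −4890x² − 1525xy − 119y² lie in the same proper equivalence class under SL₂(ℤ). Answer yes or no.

D₁ = -2015, D₂ = -2015
f is negative-definite; reduce −f:
−f: reduced (well bottom): (21,-1,24) with a≤c, −a<b≤a
flip sign back: reduced form of f is (-21,1,-24)
g is negative-definite; reduce −g:
−g: flip: (4890,1525,119)→(119,-1525,4890)
−g: translate: b→-97 (≡-1525 mod 238), so (119,-1525,4890)→(119,-97,24)
−g: flip: (119,-97,24)→(24,97,119)
−g: translate: b→1 (≡97 mod 48), so (24,97,119)→(24,1,21)
−g: flip: (24,1,21)→(21,-1,24)
−g: reduced (well bottom): (21,-1,24) with a≤c, −a<b≤a
flip sign back: reduced form of g is (-21,1,-24)
reduced forms (-21, 1, -24) vs (-21, 1, -24) ⇒ equivalent

yes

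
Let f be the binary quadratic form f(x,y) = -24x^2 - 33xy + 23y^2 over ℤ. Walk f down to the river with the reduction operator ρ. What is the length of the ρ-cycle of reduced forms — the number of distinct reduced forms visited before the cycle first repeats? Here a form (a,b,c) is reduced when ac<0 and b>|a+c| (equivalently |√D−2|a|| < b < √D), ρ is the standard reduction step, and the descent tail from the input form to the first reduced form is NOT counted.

D = 3297, ⌊√D⌋ = 57
descent: ρ → (23,33,-24)  [lands on river]
river: ρ → (-24,15,32)
river: ρ → (32,49,-7)
river: ρ → (-7,49,32)
river: ρ → (32,15,-24)
river: ρ → (-24,33,23)
river: ρ → (23,13,-34)
river: ρ → (-34,55,2)
river: ρ → (2,57,-6)
river: ρ → (-6,51,29)
river: ρ → (29,7,-28)
river: ρ → (-28,49,8)
river: ρ → (8,47,-34)
river: ρ → (-34,21,21)
river: ρ → (21,21,-34)
river: ρ → (-34,47,8)
river: ρ → (8,49,-28)
river: ρ → (-28,7,29)
river: ρ → (29,51,-6)
river: ρ → (-6,57,2)
river: ρ → (2,55,-34)
river: ρ → (-34,13,23)
ρ-cycle length = 22 (tail of 1 descent step not counted)

22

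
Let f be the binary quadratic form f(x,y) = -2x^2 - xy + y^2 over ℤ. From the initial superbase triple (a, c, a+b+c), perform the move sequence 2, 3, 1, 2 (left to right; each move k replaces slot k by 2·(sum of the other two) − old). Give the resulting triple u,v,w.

start (-2,1,-2) = (f(1,0),f(0,1),f(1,1))
replace slot 2: 2·((-2)+(-2)) − 1 = -9 → (-2,-9,-2)
replace slot 3: 2·((-2)+(-9)) − (-2) = -20 → (-2,-9,-20)
replace slot 1: 2·((-9)+(-20)) − (-2) = -56 → (-56,-9,-20)
replace slot 2: 2·((-56)+(-20)) − (-9) = -143 → (-56,-143,-20)

-56,-143,-20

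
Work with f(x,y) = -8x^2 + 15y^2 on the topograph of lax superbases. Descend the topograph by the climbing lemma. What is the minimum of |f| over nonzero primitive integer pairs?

descent: ρ → (15,0,-8)
descent: ρ → (-8,16,7)  [lands on river]
river: ρ → (7,12,-12)
river: ρ → (-12,12,7)
river: ρ → (7,16,-8)
closes: descent 2, river 4
min |a| on river = 7

7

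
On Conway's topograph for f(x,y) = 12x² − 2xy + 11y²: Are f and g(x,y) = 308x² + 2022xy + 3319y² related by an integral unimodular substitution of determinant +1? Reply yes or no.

D₁ = -524, D₂ = -524
f: flip: (12,-2,11)→(11,2,12)
f: reduced (well bottom): (11,2,12) with a≤c, −a<b≤a
g: translate: b→174 (≡2022 mod 616), so (308,2022,3319)→(308,174,25)
g: flip: (308,174,25)→(25,-174,308)
g: translate: b→-24 (≡-174 mod 50), so (25,-174,308)→(25,-24,11)
g: flip: (25,-24,11)→(11,24,25)
g: translate: b→2 (≡24 mod 22), so (11,24,25)→(11,2,12)
g: reduced (well bottom): (11,2,12) with a≤c, −a<b≤a
reduced forms (11, 2, 12) vs (11, 2, 12) ⇒ equivalent

yes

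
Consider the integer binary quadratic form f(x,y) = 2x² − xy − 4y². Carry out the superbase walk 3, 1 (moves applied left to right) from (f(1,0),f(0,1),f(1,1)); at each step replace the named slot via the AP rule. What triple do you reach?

start (2,-4,-3) = (f(1,0),f(0,1),f(1,1))
replace slot 3: 2·(2+(-4)) − (-3) = -1 → (2,-4,-1)
replace slot 1: 2·((-4)+(-1)) − 2 = -12 → (-12,-4,-1)

-12,-4,-1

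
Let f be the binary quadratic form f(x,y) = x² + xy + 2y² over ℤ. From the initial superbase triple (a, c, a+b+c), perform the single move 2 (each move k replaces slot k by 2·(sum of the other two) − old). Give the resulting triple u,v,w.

start (1,2,4) = (f(1,0),f(0,1),f(1,1))
replace slot 2: 2·(1+4) − 2 = 8 → (1,8,4)

1,8,4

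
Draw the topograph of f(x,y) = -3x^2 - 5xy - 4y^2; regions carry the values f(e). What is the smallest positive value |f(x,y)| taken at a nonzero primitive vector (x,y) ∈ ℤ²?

translate: b→-1 (≡5 mod 6), so (3,5,4)→(3,-1,2)
flip: (3,-1,2)→(2,1,3)
reduced (well bottom): (2,1,3) with a≤c, −a<b≤a
well minimum |f| = |-2| = 2 (negative-definite)

2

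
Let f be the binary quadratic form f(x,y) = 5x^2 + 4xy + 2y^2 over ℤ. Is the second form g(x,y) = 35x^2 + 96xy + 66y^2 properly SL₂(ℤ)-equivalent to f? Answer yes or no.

D₁ = -24, D₂ = -24
f: flip: (5,4,2)→(2,-4,5)
f: translate: b→0 (≡-4 mod 4), so (2,-4,5)→(2,0,3)
f: reduced (well bottom): (2,0,3) with a≤c, −a<b≤a
g: translate: b→26 (≡96 mod 70), so (35,96,66)→(35,26,5)
g: flip: (35,26,5)→(5,-26,35)
g: translate: b→4 (≡-26 mod 10), so (5,-26,35)→(5,4,2)
g: flip: (5,4,2)→(2,-4,5)
g: translate: b→0 (≡-4 mod 4), so (2,-4,5)→(2,0,3)
g: reduced (well bottom): (2,0,3) with a≤c, −a<b≤a
reduced forms (2, 0, 3) vs (2, 0, 3) ⇒ equivalent

yes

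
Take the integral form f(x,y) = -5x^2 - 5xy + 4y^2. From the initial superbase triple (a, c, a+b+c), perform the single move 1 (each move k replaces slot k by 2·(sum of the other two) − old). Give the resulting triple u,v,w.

start (-5,4,-6) = (f(1,0),f(0,1),f(1,1))
replace slot 1: 2·(4+(-6)) − (-5) = 1 → (1,4,-6)

1,4,-6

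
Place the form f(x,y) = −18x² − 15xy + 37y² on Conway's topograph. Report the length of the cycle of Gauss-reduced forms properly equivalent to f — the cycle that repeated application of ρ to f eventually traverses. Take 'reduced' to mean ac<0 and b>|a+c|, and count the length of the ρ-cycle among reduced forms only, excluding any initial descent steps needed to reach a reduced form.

D = 2889, ⌊√D⌋ = 53
descent: ρ → (37,15,-18)
descent: ρ → (-18,21,34)  [lands on river]
river: ρ → (34,47,-5)
river: ρ → (-5,53,4)
river: ρ → (4,51,-18)
ρ-cycle length = 4 (tail of 2 descent steps not counted)

4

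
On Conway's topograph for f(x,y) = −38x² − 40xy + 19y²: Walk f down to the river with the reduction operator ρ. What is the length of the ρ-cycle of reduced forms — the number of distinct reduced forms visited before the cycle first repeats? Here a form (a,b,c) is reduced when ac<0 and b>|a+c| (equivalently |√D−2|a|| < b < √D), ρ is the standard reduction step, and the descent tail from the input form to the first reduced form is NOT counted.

D = 4488, ⌊√D⌋ = 66
descent: ρ → (19,40,-38)  [lands on river]
river: ρ → (-38,36,21)
river: ρ → (21,48,-26)
river: ρ → (-26,56,13)
river: ρ → (13,48,-42)
river: ρ → (-42,36,19)
ρ-cycle length = 6 (tail of 1 descent step not counted)

6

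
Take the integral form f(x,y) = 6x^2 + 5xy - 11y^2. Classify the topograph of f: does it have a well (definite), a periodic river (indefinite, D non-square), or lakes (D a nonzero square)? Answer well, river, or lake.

D = b²−4ac = 5² − 4·6·(-11) = 289
D = 17² is a perfect square ⇒ form factors over ℤ ⇒ lakes

lake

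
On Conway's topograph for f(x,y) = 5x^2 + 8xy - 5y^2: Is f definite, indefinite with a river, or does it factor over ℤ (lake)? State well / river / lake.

D = b²−4ac = 8² − 4·5·(-5) = 164
D > 0 non-square ⇒ indefinite ⇒ periodic river

river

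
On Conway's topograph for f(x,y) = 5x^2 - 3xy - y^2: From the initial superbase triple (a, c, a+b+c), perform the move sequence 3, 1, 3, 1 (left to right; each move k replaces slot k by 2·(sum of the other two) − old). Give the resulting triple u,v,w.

start (5,-1,1) = (f(1,0),f(0,1),f(1,1))
replace slot 3: 2·(5+(-1)) − 1 = 7 → (5,-1,7)
replace slot 1: 2·((-1)+7) − 5 = 7 → (7,-1,7)
replace slot 3: 2·(7+(-1)) − 7 = 5 → (7,-1,5)
replace slot 1: 2·((-1)+5) − 7 = 1 → (1,-1,5)

1,-1,5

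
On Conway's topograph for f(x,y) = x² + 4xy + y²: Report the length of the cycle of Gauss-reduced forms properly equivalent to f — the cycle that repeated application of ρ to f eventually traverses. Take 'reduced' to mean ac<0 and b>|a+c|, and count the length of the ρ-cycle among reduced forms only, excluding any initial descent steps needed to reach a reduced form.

D = 12, ⌊√D⌋ = 3
descent: ρ → (1,2,-2)  [lands on river]
river: ρ → (-2,2,1)
ρ-cycle length = 2 (tail of 1 descent step not counted)

2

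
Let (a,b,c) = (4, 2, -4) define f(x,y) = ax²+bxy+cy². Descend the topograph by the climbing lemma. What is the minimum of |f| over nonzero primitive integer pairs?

river: ρ → (-4,6,2)
river: ρ → (2,6,-4)
river: ρ → (-4,2,4)
river: ρ → (4,6,-2)
river: ρ → (-2,6,4)
river: ρ → (4,2,-4)
closes: descent 0, river 6
min |a| on river = 2

2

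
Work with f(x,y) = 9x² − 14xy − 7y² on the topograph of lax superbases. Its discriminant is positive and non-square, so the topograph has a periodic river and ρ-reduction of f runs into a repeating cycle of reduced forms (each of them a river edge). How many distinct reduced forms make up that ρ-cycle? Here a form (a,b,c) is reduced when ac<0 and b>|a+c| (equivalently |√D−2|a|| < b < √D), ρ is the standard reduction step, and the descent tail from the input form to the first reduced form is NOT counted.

D = 448, ⌊√D⌋ = 21
descent: ρ → (-7,14,9)  [lands on river]
river: ρ → (9,4,-12)
river: ρ → (-12,20,1)
river: ρ → (1,20,-12)
river: ρ → (-12,4,9)
river: ρ → (9,14,-7)
ρ-cycle length = 6 (tail of 1 descent step not counted)

6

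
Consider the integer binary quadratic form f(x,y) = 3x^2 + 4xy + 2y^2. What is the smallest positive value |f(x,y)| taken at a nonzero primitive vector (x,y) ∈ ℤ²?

translate: b→-2 (≡4 mod 6), so (3,4,2)→(3,-2,1)
flip: (3,-2,1)→(1,2,3)
translate: b→0 (≡2 mod 2), so (1,2,3)→(1,0,2)
reduced (well bottom): (1,0,2) with a≤c, −a<b≤a
well minimum = a = 1

1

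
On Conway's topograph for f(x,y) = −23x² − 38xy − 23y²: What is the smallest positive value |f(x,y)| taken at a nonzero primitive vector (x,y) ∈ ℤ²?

translate: b→-8 (≡38 mod 46), so (23,38,23)→(23,-8,8)
flip: (23,-8,8)→(8,8,23)
reduced (well bottom): (8,8,23) with a≤c, −a<b≤a
well minimum |f| = |-8| = 8 (negative-definite)

8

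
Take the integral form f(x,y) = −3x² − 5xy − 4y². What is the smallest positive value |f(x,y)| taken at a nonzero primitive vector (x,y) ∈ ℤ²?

translate: b→-1 (≡5 mod 6), so (3,5,4)→(3,-1,2)
flip: (3,-1,2)→(2,1,3)
reduced (well bottom): (2,1,3) with a≤c, −a<b≤a
well minimum |f| = |-2| = 2 (negative-definite)

2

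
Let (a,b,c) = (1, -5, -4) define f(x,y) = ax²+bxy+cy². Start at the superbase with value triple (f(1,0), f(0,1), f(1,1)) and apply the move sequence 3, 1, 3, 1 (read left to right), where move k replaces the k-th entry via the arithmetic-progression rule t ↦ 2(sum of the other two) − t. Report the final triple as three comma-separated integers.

start (1,-4,-8) = (f(1,0),f(0,1),f(1,1))
replace slot 3: 2·(1+(-4)) − (-8) = 2 → (1,-4,2)
replace slot 1: 2·((-4)+2) − 1 = -5 → (-5,-4,2)
replace slot 3: 2·((-5)+(-4)) − 2 = -20 → (-5,-4,-20)
replace slot 1: 2·((-4)+(-20)) − (-5) = -43 → (-43,-4,-20)

-43,-4,-20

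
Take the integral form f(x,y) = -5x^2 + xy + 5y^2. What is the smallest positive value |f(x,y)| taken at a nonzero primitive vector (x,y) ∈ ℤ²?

river: ρ → (5,9,-1)
river: ρ → (-1,9,5)
river: ρ → (5,1,-5)
river: ρ → (-5,9,1)
river: ρ → (1,9,-5)
river: ρ → (-5,1,5)
closes: descent 0, river 6
min |a| on river = 1

1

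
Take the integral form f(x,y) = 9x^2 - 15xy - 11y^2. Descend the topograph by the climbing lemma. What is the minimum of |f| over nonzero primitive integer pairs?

descent: ρ → (-11,15,9)  [lands on river]
river: ρ → (9,21,-5)
river: ρ → (-5,19,13)
river: ρ → (13,7,-11)
closes: descent 1, river 4
min |a| on river = 5

5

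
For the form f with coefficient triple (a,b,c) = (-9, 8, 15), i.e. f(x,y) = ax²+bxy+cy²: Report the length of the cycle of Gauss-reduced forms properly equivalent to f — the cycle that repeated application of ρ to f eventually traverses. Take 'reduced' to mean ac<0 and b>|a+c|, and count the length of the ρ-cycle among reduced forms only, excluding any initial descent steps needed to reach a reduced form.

D = 604, ⌊√D⌋ = 24
river: ρ → (15,22,-2)
river: ρ → (-2,22,15)
river: ρ → (15,8,-9)
river: ρ → (-9,10,14)
river: ρ → (14,18,-5)
river: ρ → (-5,22,6)
river: ρ → (6,14,-17)
river: ρ → (-17,20,3)
river: ρ → (3,22,-10)
river: ρ → (-10,18,7)
river: ρ → (7,24,-1)
river: ρ → (-1,24,7)
river: ρ → (7,18,-10)
river: ρ → (-10,22,3)
river: ρ → (3,20,-17)
river: ρ → (-17,14,6)
river: ρ → (6,22,-5)
river: ρ → (-5,18,14)
river: ρ → (14,10,-9)
river: ρ → (-9,8,15)
ρ-cycle length = 20 (tail of 0 descent steps not counted)

20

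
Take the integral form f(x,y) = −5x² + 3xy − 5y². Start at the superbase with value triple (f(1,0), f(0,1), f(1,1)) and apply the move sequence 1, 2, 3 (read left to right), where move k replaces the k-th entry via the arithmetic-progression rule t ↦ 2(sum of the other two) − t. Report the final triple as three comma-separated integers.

start (-5,-5,-7) = (f(1,0),f(0,1),f(1,1))
replace slot 1: 2·((-5)+(-7)) − (-5) = -19 → (-19,-5,-7)
replace slot 2: 2·((-19)+(-7)) − (-5) = -47 → (-19,-47,-7)
replace slot 3: 2·((-19)+(-47)) − (-7) = -125 → (-19,-47,-125)

-19,-47,-125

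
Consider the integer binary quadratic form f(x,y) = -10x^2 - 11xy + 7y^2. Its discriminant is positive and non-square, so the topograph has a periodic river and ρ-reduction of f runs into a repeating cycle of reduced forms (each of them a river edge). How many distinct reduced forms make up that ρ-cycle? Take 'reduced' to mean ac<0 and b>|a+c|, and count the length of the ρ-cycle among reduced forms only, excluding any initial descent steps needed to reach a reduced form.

D = 401, ⌊√D⌋ = 20
descent: ρ → (7,11,-10)  [lands on river]
river: ρ → (-10,9,8)
river: ρ → (8,7,-11)
river: ρ → (-11,15,4)
river: ρ → (4,17,-7)
river: ρ → (-7,11,10)
river: ρ → (10,9,-8)
river: ρ → (-8,7,11)
river: ρ → (11,15,-4)
river: ρ → (-4,17,7)
ρ-cycle length = 10 (tail of 1 descent step not counted)

10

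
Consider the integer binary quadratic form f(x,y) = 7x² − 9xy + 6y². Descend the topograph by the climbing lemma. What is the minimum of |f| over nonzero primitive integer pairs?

translate: b→5 (≡-9 mod 14), so (7,-9,6)→(7,5,4)
flip: (7,5,4)→(4,-5,7)
translate: b→3 (≡-5 mod 8), so (4,-5,7)→(4,3,6)
reduced (well bottom): (4,3,6) with a≤c, −a<b≤a
well minimum = a = 4

4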